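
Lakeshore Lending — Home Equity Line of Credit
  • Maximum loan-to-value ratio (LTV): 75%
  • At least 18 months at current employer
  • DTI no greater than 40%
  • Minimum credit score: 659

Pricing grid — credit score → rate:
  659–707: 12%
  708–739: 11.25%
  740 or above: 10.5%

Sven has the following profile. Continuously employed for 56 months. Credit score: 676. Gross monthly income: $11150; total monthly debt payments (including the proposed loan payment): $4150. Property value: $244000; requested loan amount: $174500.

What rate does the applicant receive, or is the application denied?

Approved at 12%

Credit score 676 ≥ 659 (meets minimum)
Loan-to-value = 174,500/244,000 = 71.5% — pass (75% max)
DTI = 4,150/11,150 = 37.2% ≤ 40%
Employment 56 ≥ 18 months
All requirements met. Score 676 falls in the 659–707 tier → 12%.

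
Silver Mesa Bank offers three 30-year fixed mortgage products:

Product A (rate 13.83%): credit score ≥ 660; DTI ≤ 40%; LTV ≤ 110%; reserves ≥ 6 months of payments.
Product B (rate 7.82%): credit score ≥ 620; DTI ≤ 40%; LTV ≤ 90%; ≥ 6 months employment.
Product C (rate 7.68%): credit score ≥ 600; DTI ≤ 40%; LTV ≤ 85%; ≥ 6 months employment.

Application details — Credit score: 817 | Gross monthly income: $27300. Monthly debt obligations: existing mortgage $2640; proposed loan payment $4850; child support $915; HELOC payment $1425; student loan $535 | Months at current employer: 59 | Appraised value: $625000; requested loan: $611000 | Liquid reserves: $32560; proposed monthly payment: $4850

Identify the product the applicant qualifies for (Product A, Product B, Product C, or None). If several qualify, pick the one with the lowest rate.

Total debts = (2,640 + 4,850 + 915 + 1,425 + 535) = 10,365; DTI = 10,365/27,300 = 38%.
LTV = 611,000/625,000 = 97.8%.
Reserves = 32,560/4,850 = 6.7 months.
Product A: score 817 ≥ 660; DTI 38% ≤ 40%; LTV 97.8% ≤ 110%; reserves 6.7 ≥ 6 mo → qualifies.
Product B: score 817 ≥ 620; DTI 38% ≤ 40%; LTV 97.8% > 90%; employment 59 ≥ 6 mo → does not qualify.
Product C: score 817 ≥ 600; DTI 38% ≤ 40%; LTV 97.8% > 85%; employment 59 ≥ 6 mo → does not qualify.

Product A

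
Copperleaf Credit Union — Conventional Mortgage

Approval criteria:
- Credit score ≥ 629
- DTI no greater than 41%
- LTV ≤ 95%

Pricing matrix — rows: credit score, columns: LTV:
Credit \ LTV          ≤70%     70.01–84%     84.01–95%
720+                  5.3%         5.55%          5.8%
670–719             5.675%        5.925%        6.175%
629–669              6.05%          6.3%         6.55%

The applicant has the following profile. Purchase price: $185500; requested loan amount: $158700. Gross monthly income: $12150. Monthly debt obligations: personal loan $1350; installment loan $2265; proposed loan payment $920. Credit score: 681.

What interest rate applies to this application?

Credit score 681 ≥ 629; Total monthly debts = (1,350 + 2,265 + 920) = 4,535. DTI: 4,535 ÷ 12,150 = 37.3%, within the 41% cap
Loan-to-value = 158,700/185,500 = 85.6% — pass (95% max)
Row: 681 falls in 670–719. Column: 85.6% falls in 84.01–95%. Rate = 6.175%.

6.175%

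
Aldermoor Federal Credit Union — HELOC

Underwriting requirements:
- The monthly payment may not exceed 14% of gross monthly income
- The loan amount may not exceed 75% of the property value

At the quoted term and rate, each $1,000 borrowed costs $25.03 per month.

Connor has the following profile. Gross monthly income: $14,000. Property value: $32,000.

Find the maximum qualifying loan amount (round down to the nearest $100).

Payment cap: 14% × $14,000 = $1,960/month.
At $25.03 per $1,000, that supports 1,960/25.03 × 1,000 ≈ $78,306 → $78,300.
LTV cap: 75% × $32,000 = $24,000 → $24,000.
Binding constraint: loan-to-value.

$24,000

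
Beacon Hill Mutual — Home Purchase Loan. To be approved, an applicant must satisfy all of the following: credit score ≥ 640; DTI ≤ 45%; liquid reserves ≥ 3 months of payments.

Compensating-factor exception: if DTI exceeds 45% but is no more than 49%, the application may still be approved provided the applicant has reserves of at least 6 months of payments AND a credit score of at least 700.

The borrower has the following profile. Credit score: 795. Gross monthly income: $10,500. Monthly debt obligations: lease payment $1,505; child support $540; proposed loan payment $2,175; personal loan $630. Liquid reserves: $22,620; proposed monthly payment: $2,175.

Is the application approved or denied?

Credit score 795 ≥ 640 (meets base)
Total debts = (1,505 + 540 + 2,175 + 630) = 4,850. DTI: 4,850 ÷ 10,500 = 46.2%, over the 45% base limit.
Liquid reserves cover 22,620/2,175 = 10.4 months — ≥ 3 required
46.2% falls in the override range (45%–49%), so the compensating-factor test applies.
Reserves 10.4 ≥ 6 months; credit score 795 ≥ 700.
Both compensating conditions met → exception applies.

Approved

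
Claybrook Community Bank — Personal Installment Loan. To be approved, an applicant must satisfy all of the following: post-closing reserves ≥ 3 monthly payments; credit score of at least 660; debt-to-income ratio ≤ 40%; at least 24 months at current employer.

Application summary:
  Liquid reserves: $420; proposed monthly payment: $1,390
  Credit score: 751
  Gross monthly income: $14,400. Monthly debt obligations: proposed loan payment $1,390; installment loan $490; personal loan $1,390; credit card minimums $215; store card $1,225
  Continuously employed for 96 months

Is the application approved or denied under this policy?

Reserves = 420/1,390 = 0.3 months < 3
Credit score 751 ≥ 660 (meets)
Total monthly debts = (1,390 + 490 + 1,390 + 215 + 1,225) = 4,710. DTI = 4,710/14,400 = 32.7% ≤ 40%
Employment 96 ≥ 24 months
Fails on reserves.

Denied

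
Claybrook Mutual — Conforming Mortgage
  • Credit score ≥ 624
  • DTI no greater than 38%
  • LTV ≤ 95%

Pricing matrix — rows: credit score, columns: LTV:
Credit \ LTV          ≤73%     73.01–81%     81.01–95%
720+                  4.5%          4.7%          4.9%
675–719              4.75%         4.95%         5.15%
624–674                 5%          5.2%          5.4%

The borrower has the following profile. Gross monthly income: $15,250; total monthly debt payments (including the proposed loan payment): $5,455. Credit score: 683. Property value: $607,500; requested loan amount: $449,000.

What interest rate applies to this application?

Credit score 683 ≥ 624; Debt-to-income = 5,455/15,250 = 35.8% — meets 38% limit
LTV = 449,000/607,500 = 73.9% ≤ 95%
Score 683 is in the 675–719 band; LTV 73.9% is in the 73.01–81% band → 4.95%.

4.95%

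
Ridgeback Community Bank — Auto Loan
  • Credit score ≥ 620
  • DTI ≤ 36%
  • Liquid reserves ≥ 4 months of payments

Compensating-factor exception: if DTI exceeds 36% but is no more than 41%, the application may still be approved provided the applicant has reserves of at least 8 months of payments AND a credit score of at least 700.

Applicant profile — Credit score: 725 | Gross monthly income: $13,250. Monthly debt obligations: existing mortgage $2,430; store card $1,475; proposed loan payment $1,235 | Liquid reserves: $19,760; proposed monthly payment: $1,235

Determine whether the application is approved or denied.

Credit score 725 ≥ 620 (meets base)
Total debts = (2,430 + 1,475 + 1,235) = 5,140. DTI = 5,140/13,250 = 38.8% > 36% — standard DTI limit exceeded.
Reserves = 19,760/1,235 = 16.0 months ≥ 4
38.8% falls in the override range (36%–41%), so the compensating-factor test applies.
Reserves 16.0 ≥ 8 months; credit score 725 ≥ 700.
Both override conditions satisfied; DTI exception granted.

Approved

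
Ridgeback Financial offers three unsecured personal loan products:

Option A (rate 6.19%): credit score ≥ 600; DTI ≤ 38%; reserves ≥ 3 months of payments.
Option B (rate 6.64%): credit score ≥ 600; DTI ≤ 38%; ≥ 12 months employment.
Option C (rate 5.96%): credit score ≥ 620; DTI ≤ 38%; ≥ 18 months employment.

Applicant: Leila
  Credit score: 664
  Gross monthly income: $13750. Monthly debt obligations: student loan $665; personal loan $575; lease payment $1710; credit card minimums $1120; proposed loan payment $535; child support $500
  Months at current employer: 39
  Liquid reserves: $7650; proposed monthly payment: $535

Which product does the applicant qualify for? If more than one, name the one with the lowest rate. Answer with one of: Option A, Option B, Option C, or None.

Total debts = (665 + 575 + 1,710 + 1,120 + 535 + 500) = 5,105; DTI = 5,105/13,750 = 37.1%.
Reserves = 7,650/535 = 14.3 months.
Option A: score 664 ≥ 600; DTI 37.1% ≤ 38%; reserves 14.3 ≥ 3 mo → qualifies.
Option B: score 664 ≥ 600; DTI 37.1% ≤ 38%; employment 39 ≥ 12 mo → qualifies.
Option C: score 664 ≥ 620; DTI 37.1% ≤ 38%; employment 39 ≥ 18 mo → qualifies.
Qualifying: Option A, Option B, Option C. Lowest rate is 5.96% → Option C.

Option C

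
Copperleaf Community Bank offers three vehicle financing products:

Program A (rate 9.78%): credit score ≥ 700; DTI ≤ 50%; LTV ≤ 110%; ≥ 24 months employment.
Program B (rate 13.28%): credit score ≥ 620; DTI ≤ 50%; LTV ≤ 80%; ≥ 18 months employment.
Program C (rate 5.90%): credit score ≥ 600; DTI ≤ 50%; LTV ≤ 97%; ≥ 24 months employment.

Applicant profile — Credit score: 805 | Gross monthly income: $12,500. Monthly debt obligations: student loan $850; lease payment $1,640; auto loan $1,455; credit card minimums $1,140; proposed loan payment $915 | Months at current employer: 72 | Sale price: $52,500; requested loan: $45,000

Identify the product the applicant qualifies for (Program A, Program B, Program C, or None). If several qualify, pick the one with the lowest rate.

Program C

Total debts = (850 + 1,640 + 1,455 + 1,140 + 915) = 6,000; DTI = 6,000/12,500 = 48%.
LTV = 45,000/52,500 = 85.7%.
Program A: score 805 ≥ 700; DTI 48% ≤ 50%; LTV 85.7% ≤ 110%; employment 72 ≥ 24 mo → qualifies.
Program B: score 805 ≥ 620; DTI 48% ≤ 50%; LTV 85.7% > 80%; employment 72 ≥ 18 mo → does not qualify.
Program C: score 805 ≥ 600; DTI 48% ≤ 50%; LTV 85.7% ≤ 97%; employment 72 ≥ 24 mo → qualifies.
Qualifying: Program A, Program C. Lowest rate is 5.90% → Program C.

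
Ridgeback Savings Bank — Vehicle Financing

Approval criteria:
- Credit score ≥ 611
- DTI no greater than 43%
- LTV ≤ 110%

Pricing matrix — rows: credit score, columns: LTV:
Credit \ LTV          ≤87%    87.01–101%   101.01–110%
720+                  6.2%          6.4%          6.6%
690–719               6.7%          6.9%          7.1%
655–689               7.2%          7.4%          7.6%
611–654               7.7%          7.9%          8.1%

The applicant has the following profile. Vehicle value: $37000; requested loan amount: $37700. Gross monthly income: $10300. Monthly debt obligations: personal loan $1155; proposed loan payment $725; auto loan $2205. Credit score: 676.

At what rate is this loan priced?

7.6%

Credit score 676 ≥ 611; Total monthly debts = (1,155 + 725 + 2,205) = 4,085. DTI: 4,085 ÷ 10,300 = 39.7%, within the 43% cap
LTV = 37,700/37,000 = 101.9% ≤ 110%
Row: 676 falls in 655–689. Column: 101.9% falls in 101.01–110%. Rate = 7.6%.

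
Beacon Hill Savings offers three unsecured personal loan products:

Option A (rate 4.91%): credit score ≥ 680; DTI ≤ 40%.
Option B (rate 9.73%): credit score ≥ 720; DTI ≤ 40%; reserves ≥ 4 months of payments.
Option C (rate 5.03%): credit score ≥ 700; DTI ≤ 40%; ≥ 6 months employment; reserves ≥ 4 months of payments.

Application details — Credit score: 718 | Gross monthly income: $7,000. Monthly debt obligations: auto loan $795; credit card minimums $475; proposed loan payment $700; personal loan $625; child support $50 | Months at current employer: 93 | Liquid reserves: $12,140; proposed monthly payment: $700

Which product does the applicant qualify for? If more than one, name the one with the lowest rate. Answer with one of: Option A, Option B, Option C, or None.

Option A

Total debts = (795 + 475 + 700 + 625 + 50) = 2,645; DTI = 2,645/7,000 = 37.8%.
Reserves = 12,140/700 = 17.3 months.
Option A: score 718 ≥ 680; DTI 37.8% ≤ 40% → qualifies.
Option B: score 718 < 720; DTI 37.8% ≤ 40%; reserves 17.3 ≥ 4 mo → does not qualify.
Option C: score 718 ≥ 700; DTI 37.8% ≤ 40%; employment 93 ≥ 6 mo; reserves 17.3 ≥ 4 mo → qualifies.
Qualifying: Option A, Option C. Lowest rate is 4.91% → Option A.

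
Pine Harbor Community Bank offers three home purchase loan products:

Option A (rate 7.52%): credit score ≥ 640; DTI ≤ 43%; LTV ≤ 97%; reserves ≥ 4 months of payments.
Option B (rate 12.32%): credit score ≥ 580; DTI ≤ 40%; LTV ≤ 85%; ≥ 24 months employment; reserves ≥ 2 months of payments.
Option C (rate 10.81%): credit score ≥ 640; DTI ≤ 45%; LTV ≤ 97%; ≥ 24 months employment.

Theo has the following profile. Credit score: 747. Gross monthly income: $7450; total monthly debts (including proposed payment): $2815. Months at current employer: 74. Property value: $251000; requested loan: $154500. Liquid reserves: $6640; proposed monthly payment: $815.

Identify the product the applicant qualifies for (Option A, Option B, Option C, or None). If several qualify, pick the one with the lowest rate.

DTI = 2,815/7,450 = 37.8%.
LTV = 154,500/251,000 = 61.6%.
Reserves = 6,640/815 = 8.1 months.
Option A: score 747 ≥ 640; DTI 37.8% ≤ 43%; LTV 61.6% ≤ 97%; reserves 8.1 ≥ 4 mo → qualifies.
Option B: score 747 ≥ 580; DTI 37.8% ≤ 40%; LTV 61.6% ≤ 85%; employment 74 ≥ 24 mo; reserves 8.1 ≥ 2 mo → qualifies.
Option C: score 747 ≥ 640; DTI 37.8% ≤ 45%; LTV 61.6% ≤ 97%; employment 74 ≥ 24 mo → qualifies.
Qualifying: Option A, Option B, Option C. Lowest rate is 7.52% → Option A.

Option A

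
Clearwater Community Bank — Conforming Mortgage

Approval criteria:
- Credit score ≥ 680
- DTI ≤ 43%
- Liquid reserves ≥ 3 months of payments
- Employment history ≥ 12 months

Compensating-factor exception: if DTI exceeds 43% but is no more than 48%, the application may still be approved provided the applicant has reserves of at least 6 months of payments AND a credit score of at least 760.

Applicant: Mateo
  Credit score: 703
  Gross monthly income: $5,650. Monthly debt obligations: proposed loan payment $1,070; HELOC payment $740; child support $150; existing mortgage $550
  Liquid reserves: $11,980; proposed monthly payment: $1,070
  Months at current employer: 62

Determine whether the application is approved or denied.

Denied

Credit score 703 ≥ 680 (meets base)
Total debts = (1,070 + 740 + 150 + 550) = 2,510. DTI = 2,510/5,650 = 44.4% > 43% — standard DTI limit exceeded.
Reserves = 11,980/1,070 = 11.2 months ≥ 3
Employment 62 ≥ 12 months
DTI 44.4% is within the 43%–48% exception band; checking compensating factors.
Override check — reserves: 11.2 mo (ok); score: 703 (below 760).
Compensating-factor requirement not fully met.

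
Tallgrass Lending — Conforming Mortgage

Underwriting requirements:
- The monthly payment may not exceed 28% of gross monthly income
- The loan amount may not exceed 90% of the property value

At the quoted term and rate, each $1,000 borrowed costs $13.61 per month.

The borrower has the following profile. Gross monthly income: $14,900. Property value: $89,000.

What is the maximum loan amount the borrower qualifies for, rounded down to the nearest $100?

$80,100

Payment cap: 28% × $14,900 = $4,172/month.
At $13.61 per $1,000, that supports 4,172/13.61 × 1,000 ≈ $306,539 → $306,500.
LTV cap: 90% × $89,000 = $80,100 → $80,100.
Binding constraint: loan-to-value.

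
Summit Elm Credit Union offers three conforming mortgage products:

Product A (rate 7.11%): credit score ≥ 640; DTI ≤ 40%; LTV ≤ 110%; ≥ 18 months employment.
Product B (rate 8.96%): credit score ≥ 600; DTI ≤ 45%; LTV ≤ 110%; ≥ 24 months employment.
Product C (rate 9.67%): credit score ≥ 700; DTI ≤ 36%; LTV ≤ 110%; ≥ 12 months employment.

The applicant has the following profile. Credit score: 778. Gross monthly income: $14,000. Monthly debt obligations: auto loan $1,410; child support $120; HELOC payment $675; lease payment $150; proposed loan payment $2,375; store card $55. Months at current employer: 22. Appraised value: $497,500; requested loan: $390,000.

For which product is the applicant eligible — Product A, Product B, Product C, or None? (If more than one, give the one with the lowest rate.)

Product A

Total debts = (1,410 + 120 + 675 + 150 + 2,375 + 55) = 4,785; DTI = 4,785/14,000 = 34.2%.
LTV = 390,000/497,500 = 78.4%.
Product A: score 778 ≥ 640; DTI 34.2% ≤ 40%; LTV 78.4% ≤ 110%; employment 22 ≥ 18 mo → qualifies.
Product B: score 778 ≥ 600; DTI 34.2% ≤ 45%; LTV 78.4% ≤ 110%; employment 22 < 24 mo → does not qualify.
Product C: score 778 ≥ 700; DTI 34.2% ≤ 36%; LTV 78.4% ≤ 110%; employment 22 ≥ 12 mo → qualifies.
Qualifying: Product A, Product C. Lowest rate is 7.11% → Product A.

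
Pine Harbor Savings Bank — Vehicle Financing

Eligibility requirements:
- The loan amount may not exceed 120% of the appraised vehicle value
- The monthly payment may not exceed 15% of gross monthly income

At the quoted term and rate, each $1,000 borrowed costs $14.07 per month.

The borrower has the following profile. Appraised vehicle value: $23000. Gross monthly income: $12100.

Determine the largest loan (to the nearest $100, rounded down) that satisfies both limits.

$27,600

Payment cap: 15% × $12,100 = $1,815/month.
At $14.07 per $1,000, that supports 1,815/14.07 × 1,000 ≈ $128,997 → $128,900.
LTV cap: 120% × $23,000 = $27,600 → $27,600.
Binding constraint: loan-to-value.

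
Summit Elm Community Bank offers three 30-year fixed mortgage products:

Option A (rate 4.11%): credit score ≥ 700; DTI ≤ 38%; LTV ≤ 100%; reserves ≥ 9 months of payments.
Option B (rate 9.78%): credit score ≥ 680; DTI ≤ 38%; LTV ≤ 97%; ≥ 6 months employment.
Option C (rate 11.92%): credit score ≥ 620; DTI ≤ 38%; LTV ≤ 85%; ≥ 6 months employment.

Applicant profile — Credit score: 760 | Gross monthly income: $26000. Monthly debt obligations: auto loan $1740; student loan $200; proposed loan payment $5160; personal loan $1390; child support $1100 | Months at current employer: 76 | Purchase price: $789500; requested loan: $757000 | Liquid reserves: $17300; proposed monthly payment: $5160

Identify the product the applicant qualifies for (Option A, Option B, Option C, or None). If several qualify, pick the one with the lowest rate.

Option B

Total debts = (1,740 + 200 + 5,160 + 1,390 + 1,100) = 9,590; DTI = 9,590/26,000 = 36.9%.
LTV = 757,000/789,500 = 95.9%.
Reserves = 17,300/5,160 = 3.4 months.
Option A: score 760 ≥ 700; DTI 36.9% ≤ 38%; LTV 95.9% ≤ 100%; reserves 3.4 < 9 mo → does not qualify.
Option B: score 760 ≥ 680; DTI 36.9% ≤ 38%; LTV 95.9% ≤ 97%; employment 76 ≥ 6 mo → qualifies.
Option C: score 760 ≥ 620; DTI 36.9% ≤ 38%; LTV 95.9% > 85%; employment 76 ≥ 6 mo → does not qualify.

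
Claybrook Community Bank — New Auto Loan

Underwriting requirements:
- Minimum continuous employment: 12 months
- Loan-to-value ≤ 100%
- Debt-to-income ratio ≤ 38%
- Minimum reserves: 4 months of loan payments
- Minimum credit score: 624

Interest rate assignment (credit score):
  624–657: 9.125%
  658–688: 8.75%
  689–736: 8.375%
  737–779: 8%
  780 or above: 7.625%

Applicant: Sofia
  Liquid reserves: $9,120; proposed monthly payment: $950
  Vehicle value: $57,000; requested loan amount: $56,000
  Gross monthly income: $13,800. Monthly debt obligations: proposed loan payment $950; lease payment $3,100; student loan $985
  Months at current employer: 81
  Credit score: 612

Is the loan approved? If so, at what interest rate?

Credit score 612 < 624 (below minimum)
Loan-to-value = 56,000/57,000 = 98.2% — pass (100% max)
Total monthly debts = (950 + 3,100 + 985) = 5,035. Debt-to-income = 5,035/13,800 = 36.5% — meets 38% limit
Employment 81 ≥ 12 months
Reserves: 9,120 ÷ 950 = 9.6 months (meets 4-month minimum)
Not all requirements met → denied.

Denied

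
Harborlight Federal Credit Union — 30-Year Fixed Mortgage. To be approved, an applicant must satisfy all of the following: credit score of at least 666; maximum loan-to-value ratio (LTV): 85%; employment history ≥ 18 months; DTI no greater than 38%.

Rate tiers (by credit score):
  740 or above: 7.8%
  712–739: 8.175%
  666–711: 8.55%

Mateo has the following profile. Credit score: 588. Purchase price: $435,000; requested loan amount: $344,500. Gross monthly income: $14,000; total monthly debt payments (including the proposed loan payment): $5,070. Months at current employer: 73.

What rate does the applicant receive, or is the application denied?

Credit score 588 < 666 (below minimum)
Employment 73 ≥ 18 months
DTI = 5,070/14,000 = 36.2% ≤ 38%
LTV: 344,500 ÷ 435,000 = 79.2%, within 85% cap
Not all requirements met → denied.

Denied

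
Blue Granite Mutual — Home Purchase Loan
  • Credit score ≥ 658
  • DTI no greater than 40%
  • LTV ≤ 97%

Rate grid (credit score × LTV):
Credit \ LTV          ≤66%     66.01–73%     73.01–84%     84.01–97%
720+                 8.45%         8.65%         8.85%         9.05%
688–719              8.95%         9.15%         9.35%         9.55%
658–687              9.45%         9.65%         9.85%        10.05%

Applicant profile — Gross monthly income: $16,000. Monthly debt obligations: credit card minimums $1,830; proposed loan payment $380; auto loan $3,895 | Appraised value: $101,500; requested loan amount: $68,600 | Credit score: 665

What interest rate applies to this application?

9.65%

Credit score 665 ≥ 658; Total monthly debts = (1,830 + 380 + 3,895) = 6,105. DTI = 6,105/16,000 = 38.2% ≤ 40%
LTV: 68,600 ÷ 101,500 = 67.6%, within 97% cap
Credit 665 → row 658–687; LTV 67.6% → column 66.01–73%. Grid cell → 9.65%.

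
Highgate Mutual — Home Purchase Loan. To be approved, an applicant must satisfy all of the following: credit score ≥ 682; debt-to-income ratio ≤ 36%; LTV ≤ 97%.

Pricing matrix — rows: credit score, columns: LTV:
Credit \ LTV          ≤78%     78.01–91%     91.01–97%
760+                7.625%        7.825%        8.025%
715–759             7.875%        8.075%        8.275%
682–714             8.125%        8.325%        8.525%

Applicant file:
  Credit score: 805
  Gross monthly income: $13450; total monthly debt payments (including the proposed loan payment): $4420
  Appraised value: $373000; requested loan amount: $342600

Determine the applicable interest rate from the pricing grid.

Credit score 805 ≥ 682; DTI = 4,420/13,450 = 32.9% ≤ 36%
LTV = 342,600/373,000 = 91.8% ≤ 97%
Score 805 is in the 760+ band; LTV 91.8% is in the 91.01–97% band → 8.025%.

8.025%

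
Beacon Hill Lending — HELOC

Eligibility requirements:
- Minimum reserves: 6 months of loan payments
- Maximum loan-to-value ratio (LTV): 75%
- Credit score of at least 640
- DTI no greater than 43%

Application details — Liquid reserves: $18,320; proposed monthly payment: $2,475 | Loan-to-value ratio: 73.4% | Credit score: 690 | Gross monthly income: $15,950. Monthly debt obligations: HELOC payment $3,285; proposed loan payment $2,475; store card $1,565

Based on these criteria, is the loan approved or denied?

Denied

Liquid reserves cover 18,320/2,475 = 7.4 months — ≥ 6 required
LTV 73.4% — within 75%
Credit score 690 ≥ 640 (meets)
Total monthly debts = (3,285 + 2,475 + 1,565) = 7,325. Debt-to-income = 7,325/15,950 = 45.9% — over 43% limit
Fails on DTI.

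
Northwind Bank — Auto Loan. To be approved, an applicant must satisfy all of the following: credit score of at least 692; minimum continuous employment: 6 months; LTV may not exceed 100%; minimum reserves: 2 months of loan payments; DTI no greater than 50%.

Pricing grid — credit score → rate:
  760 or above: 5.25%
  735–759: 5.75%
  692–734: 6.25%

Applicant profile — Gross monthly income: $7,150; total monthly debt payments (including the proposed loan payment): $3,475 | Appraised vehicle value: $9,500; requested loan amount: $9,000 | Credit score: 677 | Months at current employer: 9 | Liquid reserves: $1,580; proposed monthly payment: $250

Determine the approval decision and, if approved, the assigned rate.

Denied

Credit score 677 < 692 (below minimum)
DTI: 3,475 ÷ 7,150 = 48.6%, within the 50% cap
Employment 9 ≥ 6 months
LTV: 9,000 ÷ 9,500 = 94.7%, within 100% cap
Liquid reserves cover 1,580/250 = 6.3 months — ≥ 2 required
Not all requirements met → denied.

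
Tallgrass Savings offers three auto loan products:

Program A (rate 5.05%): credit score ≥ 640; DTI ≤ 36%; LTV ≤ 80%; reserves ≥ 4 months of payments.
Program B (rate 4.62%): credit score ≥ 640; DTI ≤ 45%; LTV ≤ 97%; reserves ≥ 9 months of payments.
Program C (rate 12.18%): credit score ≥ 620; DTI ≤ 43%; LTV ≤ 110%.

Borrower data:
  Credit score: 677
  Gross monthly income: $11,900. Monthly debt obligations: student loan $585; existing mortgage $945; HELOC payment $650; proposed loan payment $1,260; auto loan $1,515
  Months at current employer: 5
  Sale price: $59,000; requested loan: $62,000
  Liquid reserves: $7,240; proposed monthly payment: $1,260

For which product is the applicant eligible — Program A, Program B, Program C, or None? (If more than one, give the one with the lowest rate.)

Program C

Total debts = (585 + 945 + 650 + 1,260 + 1,515) = 4,955; DTI = 4,955/11,900 = 41.6%.
LTV = 62,000/59,000 = 105.1%.
Reserves = 7,240/1,260 = 5.7 months.
Program A: score 677 ≥ 640; DTI 41.6% > 36%; LTV 105.1% > 80%; reserves 5.7 ≥ 4 mo → does not qualify.
Program B: score 677 ≥ 640; DTI 41.6% ≤ 45%; LTV 105.1% > 97%; reserves 5.7 < 9 mo → does not qualify.
Program C: score 677 ≥ 620; DTI 41.6% ≤ 43%; LTV 105.1% ≤ 110% → qualifies.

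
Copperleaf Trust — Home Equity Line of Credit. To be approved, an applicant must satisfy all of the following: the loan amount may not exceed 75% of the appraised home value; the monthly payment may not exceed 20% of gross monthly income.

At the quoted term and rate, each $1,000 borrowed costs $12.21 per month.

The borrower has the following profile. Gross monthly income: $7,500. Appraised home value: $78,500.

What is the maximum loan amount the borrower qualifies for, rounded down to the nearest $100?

$58,800

Payment cap: 20% × $7,500 = $1,500/month.
At $12.21 per $1,000, that supports 1,500/12.21 × 1,000 ≈ $122,850 → $122,800.
LTV cap: 75% × $78,500 = $58,875 → $58,800.
Binding constraint: loan-to-value.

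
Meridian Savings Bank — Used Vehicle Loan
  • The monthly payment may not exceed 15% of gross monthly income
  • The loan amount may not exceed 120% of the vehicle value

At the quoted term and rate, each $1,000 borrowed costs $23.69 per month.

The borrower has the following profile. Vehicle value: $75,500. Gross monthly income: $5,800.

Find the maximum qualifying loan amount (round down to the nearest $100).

$36,700

Payment cap: 15% × $5,800 = $870/month.
At $23.69 per $1,000, that supports 870/23.69 × 1,000 ≈ $36,724 → $36,700.
LTV cap: 120% × $75,500 = $90,600 → $90,600.
Binding constraint: payment-to-income.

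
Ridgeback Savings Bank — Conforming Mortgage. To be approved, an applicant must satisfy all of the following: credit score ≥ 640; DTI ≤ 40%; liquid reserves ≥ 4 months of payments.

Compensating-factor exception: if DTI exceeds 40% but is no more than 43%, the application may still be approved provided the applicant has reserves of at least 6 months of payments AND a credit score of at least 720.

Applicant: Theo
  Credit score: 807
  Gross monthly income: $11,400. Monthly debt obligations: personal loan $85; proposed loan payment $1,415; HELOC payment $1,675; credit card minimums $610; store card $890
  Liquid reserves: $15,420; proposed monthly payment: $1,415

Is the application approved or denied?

Approved

Credit score 807 ≥ 640 (meets base)
Total debts = (85 + 1,415 + 1,675 + 610 + 890) = 4,675. DTI: 4,675 ÷ 11,400 = 41%, over the 40% base limit.
Liquid reserves cover 15,420/1,415 = 10.9 months — ≥ 4 required
DTI 41% is within the 40%–43% exception band; checking compensating factors.
Override check — reserves: 10.9 mo (ok); score: 807 (ok).
Both compensating conditions met → exception applies.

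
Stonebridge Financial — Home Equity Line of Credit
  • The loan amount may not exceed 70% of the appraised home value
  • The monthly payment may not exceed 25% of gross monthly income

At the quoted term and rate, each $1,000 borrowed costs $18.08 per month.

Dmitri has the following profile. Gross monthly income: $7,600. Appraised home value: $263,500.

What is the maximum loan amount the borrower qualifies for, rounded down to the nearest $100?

Payment cap: 25% × $7,600 = $1,900/month.
At $18.08 per $1,000, that supports 1,900/18.08 × 1,000 ≈ $105,088 → $105,000.
LTV cap: 70% × $263,500 = $184,450 → $184,400.
Binding constraint: payment-to-income.

$105,000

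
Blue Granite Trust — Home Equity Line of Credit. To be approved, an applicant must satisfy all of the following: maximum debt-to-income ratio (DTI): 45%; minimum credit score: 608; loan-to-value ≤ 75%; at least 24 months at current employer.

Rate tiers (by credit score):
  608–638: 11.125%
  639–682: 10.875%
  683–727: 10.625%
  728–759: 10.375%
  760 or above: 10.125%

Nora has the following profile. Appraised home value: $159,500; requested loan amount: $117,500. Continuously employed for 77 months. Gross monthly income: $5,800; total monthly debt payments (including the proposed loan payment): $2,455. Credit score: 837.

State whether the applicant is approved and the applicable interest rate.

Credit score 837 ≥ 608 (meets minimum)
Debt-to-income = 2,455/5,800 = 42.3% — meets 45% limit
Employment 77 ≥ 24 months
LTV: 117,500 ÷ 159,500 = 73.7%, within 75% cap
All requirements met. Score 837 falls in the 760 or above tier → 10.125%.

Approved at 10.125%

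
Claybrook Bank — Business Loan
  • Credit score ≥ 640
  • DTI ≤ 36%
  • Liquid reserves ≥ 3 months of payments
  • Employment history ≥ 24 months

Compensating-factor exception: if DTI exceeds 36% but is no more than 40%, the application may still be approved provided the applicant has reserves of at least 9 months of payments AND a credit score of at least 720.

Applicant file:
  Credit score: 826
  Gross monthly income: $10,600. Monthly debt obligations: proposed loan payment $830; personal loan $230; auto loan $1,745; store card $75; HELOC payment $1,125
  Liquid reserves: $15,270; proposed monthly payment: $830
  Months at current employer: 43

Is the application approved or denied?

Approved

Credit score 826 ≥ 640 (meets base)
Total debts = (830 + 230 + 1,745 + 75 + 1,125) = 4,005. DTI: 4,005 ÷ 10,600 = 37.8%, over the 36% base limit.
Reserves: 15,270 ÷ 830 = 18.4 months (meets 3-month minimum)
Employment 43 ≥ 24 months
37.8% falls in the override range (36%–40%), so the compensating-factor test applies.
Override check — reserves: 18.4 mo (ok); score: 826 (ok).
Both compensating conditions met → exception applies.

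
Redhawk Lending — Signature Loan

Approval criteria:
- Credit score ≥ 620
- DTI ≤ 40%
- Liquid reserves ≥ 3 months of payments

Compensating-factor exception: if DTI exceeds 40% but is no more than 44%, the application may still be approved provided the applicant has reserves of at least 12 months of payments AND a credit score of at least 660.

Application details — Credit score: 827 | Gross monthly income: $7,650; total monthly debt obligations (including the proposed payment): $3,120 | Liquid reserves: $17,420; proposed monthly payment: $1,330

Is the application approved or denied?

Credit score 827 ≥ 620 (meets base)
DTI = 3,120/7,650 = 40.8% > 40% — standard DTI limit exceeded.
Reserves: 17,420 ÷ 1,330 = 13.1 months (meets 3-month minimum)
40.8% falls in the override range (40%–44%), so the compensating-factor test applies.
Override check — reserves: 13.1 mo (ok); score: 827 (ok).
Both override conditions satisfied; DTI exception granted.

Approved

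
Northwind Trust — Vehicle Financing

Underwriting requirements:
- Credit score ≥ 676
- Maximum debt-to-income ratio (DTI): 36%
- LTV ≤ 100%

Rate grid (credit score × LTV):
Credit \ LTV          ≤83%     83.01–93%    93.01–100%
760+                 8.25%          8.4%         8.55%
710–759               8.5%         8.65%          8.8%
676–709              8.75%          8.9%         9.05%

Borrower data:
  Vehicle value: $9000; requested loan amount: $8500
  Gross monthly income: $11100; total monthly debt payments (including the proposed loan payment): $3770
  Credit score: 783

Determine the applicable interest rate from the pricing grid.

Credit score 783 ≥ 676; Debt-to-income = 3,770/11,100 = 34% — meets 36% limit
LTV: 8,500 ÷ 9,000 = 94.4%, within 100% cap
Score 783 is in the 760+ band; LTV 94.4% is in the 93.01–100% band → 8.55%.

8.55%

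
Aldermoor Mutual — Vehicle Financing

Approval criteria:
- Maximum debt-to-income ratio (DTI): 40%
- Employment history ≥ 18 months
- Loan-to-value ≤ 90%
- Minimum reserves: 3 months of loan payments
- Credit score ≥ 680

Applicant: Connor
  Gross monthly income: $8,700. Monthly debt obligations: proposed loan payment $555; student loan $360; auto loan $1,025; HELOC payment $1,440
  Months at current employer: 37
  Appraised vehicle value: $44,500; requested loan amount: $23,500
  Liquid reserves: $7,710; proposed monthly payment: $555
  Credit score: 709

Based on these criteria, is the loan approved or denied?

Total monthly debts = (555 + 360 + 1,025 + 1,440) = 3,380. Debt-to-income = 3,380/8,700 = 38.9% — meets 40% limit
Employment 37 ≥ 18 months
LTV = 23,500/44,500 = 52.8% ≤ 90%
Reserves: 7,710 ÷ 555 = 13.9 months (meets 3-month minimum)
Credit score 709 ≥ 680 (meets)
All criteria satisfied.

Approved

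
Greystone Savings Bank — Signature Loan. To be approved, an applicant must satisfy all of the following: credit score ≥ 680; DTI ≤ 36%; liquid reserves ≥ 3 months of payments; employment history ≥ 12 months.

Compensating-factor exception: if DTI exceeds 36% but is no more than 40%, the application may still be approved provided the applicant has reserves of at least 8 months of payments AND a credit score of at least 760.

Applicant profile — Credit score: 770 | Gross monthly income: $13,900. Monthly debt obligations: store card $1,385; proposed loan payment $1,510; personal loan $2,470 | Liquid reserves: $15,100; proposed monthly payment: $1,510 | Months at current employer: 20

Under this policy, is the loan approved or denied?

Approved

Credit score 770 ≥ 680 (meets base)
Total debts = (1,385 + 1,510 + 2,470) = 5,365. DTI = 5,365/13,900 = 38.6% > 36% — standard DTI limit exceeded.
Reserves = 15,100/1,510 = 10.0 months ≥ 3
Employment 20 ≥ 12 months
DTI 38.6% is within the 36%–40% exception band; checking compensating factors.
Reserves 10.0 ≥ 8 months; credit score 770 ≥ 760.
Both compensating conditions met → exception applies.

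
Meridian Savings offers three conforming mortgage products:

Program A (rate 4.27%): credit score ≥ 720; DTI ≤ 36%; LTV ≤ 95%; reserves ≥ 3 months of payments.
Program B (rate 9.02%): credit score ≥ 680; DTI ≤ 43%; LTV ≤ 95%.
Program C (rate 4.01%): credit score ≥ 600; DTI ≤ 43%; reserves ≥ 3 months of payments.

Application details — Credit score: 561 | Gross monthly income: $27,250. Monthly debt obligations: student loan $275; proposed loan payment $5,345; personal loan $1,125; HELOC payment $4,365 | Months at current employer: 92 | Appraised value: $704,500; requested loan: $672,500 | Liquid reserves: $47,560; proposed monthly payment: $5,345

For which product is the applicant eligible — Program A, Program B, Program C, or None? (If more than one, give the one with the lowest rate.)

None

Total debts = (275 + 5,345 + 1,125 + 4,365) = 11,110; DTI = 11,110/27,250 = 40.8%.
LTV = 672,500/704,500 = 95.5%.
Reserves = 47,560/5,345 = 8.9 months.
Program A: score 561 < 720; DTI 40.8% > 36%; LTV 95.5% > 95%; reserves 8.9 ≥ 3 mo → does not qualify.
Program B: score 561 < 680; DTI 40.8% ≤ 43%; LTV 95.5% > 95% → does not qualify.
Program C: score 561 < 600; DTI 40.8% ≤ 43%; reserves 8.9 ≥ 3 mo → does not qualify.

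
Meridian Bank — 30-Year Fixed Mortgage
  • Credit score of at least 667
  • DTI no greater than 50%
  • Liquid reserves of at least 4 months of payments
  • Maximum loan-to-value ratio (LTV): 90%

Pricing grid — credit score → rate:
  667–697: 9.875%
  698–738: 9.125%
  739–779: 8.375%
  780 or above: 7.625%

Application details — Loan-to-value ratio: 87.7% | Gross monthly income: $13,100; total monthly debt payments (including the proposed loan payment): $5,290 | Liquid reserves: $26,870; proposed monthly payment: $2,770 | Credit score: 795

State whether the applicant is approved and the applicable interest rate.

Approved at 7.625%

Credit score 795 ≥ 667 (meets minimum)
LTV 87.7% — within 90%
Reserves = 26,870/2,770 = 9.7 months ≥ 4
Debt-to-income = 5,290/13,100 = 40.4% — meets 50% limit
All requirements met. Score 795 falls in the 780 or above tier → 7.625%.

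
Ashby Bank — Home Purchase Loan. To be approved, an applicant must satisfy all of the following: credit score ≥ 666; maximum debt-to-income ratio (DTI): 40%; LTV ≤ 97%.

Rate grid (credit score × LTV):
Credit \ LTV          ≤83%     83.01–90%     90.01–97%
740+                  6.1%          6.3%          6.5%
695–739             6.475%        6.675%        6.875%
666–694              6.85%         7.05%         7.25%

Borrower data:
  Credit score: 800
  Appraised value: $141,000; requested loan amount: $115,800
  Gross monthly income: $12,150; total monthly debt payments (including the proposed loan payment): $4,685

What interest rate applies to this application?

Credit score 800 ≥ 666; DTI: 4,685 ÷ 12,150 = 38.6%, within the 40% cap
LTV = 115,800/141,000 = 82.1% ≤ 97%
Score 800 is in the 740+ band; LTV 82.1% is in the ≤83% band → 6.1%.

6.1%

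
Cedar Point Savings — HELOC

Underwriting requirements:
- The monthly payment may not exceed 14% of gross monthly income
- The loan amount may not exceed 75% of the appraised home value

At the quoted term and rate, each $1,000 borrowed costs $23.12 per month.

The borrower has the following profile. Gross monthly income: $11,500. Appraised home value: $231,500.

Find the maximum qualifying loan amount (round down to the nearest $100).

Payment cap: 14% × $11,500 = $1,610/month.
At $23.12 per $1,000, that supports 1,610/23.12 × 1,000 ≈ $69,636 → $69,600.
LTV cap: 75% × $231,500 = $173,625 → $173,600.
Binding constraint: payment-to-income.

$69,600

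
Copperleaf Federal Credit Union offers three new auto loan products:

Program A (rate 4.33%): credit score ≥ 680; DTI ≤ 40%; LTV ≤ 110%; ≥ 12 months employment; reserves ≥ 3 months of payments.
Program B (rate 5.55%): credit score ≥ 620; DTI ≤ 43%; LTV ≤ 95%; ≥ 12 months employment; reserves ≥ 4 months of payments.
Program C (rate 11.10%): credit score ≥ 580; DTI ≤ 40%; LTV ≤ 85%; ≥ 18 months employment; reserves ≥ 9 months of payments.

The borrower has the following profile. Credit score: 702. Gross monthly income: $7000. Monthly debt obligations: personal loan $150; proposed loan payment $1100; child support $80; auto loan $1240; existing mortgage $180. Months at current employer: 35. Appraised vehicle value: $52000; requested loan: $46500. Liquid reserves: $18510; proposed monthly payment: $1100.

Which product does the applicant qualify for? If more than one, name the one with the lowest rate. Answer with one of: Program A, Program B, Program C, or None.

Program A

Total debts = (150 + 1,100 + 80 + 1,240 + 180) = 2,750; DTI = 2,750/7,000 = 39.3%.
LTV = 46,500/52,000 = 89.4%.
Reserves = 18,510/1,100 = 16.8 months.
Program A: score 702 ≥ 680; DTI 39.3% ≤ 40%; LTV 89.4% ≤ 110%; employment 35 ≥ 12 mo; reserves 16.8 ≥ 3 mo → qualifies.
Program B: score 702 ≥ 620; DTI 39.3% ≤ 43%; LTV 89.4% ≤ 95%; employment 35 ≥ 12 mo; reserves 16.8 ≥ 4 mo → qualifies.
Program C: score 702 ≥ 580; DTI 39.3% ≤ 40%; LTV 89.4% > 85%; employment 35 ≥ 18 mo; reserves 16.8 ≥ 9 mo → does not qualify.
Qualifying: Program A, Program B. Lowest rate is 4.33% → Program A.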